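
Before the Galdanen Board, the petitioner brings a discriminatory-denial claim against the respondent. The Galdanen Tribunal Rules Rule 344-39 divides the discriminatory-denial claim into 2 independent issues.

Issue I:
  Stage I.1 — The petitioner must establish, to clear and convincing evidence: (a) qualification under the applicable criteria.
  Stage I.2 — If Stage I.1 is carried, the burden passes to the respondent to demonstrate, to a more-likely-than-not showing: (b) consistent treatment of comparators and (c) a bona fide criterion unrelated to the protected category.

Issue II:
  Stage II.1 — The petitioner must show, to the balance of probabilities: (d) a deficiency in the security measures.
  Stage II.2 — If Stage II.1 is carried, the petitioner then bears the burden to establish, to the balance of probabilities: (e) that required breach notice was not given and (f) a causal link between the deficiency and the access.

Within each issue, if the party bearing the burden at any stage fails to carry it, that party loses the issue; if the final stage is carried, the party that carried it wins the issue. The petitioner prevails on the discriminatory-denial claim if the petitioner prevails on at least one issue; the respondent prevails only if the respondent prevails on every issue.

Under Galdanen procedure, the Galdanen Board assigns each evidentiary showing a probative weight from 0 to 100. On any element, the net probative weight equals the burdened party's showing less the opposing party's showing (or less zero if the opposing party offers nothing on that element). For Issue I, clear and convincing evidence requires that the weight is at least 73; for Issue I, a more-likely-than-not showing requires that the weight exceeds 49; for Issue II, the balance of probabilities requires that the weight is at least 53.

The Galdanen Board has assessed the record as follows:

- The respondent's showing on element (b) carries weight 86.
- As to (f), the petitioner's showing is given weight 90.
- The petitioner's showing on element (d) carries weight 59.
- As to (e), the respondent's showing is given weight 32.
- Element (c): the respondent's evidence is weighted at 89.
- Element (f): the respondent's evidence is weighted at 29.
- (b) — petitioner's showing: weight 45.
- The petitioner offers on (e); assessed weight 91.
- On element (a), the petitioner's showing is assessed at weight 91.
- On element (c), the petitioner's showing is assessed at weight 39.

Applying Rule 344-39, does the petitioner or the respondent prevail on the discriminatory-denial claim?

petitioner

— Issue I —
At Stage I.1 the petitioner must meet clear and convincing evidence (weight is at least 73): on (a) the weight is 91, which does reach 73, so (a) meets the standard.
  Stage I.1 is satisfied; the onus moves to the respondent.
At Stage I.2 the respondent must meet a more-likely-than-not showing (weight exceeds 49): on (b) the weight is 86 less the opposing 45 gives net 41, ≤ 49, so (b) does not meet the standard; on (c) the weight is 89 less the opposing 39 gives net 50, > 49, so (c) meets the standard.
  Not every element is met, so the respondent fails to carry Stage I.2.
The analysis ends at Stage I.2; the petitioner prevails on this issue.
— Issue II —
Stage II.1 (petitioner, the balance of probabilities, weight is at least 53): (d) 59 ≥ 53 — meets.
  All elements met. The petitioner retains the burden for Stage II.2.
Stage II.2 (petitioner, the balance of probabilities, weight is at least 53): (e) net 91−32=59 ≥ 53 — meets; (f) net 90−29=61 ≥ 53 — meets.
  Stage II.2 carried; the final stage is satisfied.
All stages carried — the petitioner prevails on this issue.
Per-issue: Issue I → petitioner; Issue II → petitioner. The petitioner must prevail on at least one issue; overall, the petitioner prevails.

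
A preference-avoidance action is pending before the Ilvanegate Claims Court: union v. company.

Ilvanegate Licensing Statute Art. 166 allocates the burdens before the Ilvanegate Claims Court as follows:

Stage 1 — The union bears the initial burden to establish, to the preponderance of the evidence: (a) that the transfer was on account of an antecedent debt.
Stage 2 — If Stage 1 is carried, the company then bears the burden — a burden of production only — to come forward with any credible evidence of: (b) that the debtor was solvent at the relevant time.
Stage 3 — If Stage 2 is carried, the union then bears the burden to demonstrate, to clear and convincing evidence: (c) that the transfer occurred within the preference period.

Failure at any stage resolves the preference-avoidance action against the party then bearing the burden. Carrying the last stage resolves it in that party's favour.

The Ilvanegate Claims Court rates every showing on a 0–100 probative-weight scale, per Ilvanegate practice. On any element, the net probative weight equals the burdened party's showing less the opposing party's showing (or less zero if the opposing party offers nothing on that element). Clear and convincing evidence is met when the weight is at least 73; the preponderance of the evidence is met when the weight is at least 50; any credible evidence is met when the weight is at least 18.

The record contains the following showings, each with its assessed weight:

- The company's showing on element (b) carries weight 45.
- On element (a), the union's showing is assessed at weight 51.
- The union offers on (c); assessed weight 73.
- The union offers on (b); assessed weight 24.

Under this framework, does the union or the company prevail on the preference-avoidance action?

At Stage 1 the union must meet the preponderance of the evidence (weight is at least 50): on (a) the weight is 51, ≥ 50, so (a) meets the standard.
  The union carries Stage 1; the company now bears the burden.
At Stage 2 the company must meet any credible evidence (weight is at least 18): on (b) the weight is 45 less the opposing 24 gives net 21, which does reach 18, so (b) meets the standard.
  All elements met. The burden passes to the union.
At Stage 3 the union must meet clear and convincing evidence (weight is at least 73): on (c) the weight is 73, ≥ 73, so (c) meets the standard.
  The union carries the last stage.
Every stage carried; the union prevails.

union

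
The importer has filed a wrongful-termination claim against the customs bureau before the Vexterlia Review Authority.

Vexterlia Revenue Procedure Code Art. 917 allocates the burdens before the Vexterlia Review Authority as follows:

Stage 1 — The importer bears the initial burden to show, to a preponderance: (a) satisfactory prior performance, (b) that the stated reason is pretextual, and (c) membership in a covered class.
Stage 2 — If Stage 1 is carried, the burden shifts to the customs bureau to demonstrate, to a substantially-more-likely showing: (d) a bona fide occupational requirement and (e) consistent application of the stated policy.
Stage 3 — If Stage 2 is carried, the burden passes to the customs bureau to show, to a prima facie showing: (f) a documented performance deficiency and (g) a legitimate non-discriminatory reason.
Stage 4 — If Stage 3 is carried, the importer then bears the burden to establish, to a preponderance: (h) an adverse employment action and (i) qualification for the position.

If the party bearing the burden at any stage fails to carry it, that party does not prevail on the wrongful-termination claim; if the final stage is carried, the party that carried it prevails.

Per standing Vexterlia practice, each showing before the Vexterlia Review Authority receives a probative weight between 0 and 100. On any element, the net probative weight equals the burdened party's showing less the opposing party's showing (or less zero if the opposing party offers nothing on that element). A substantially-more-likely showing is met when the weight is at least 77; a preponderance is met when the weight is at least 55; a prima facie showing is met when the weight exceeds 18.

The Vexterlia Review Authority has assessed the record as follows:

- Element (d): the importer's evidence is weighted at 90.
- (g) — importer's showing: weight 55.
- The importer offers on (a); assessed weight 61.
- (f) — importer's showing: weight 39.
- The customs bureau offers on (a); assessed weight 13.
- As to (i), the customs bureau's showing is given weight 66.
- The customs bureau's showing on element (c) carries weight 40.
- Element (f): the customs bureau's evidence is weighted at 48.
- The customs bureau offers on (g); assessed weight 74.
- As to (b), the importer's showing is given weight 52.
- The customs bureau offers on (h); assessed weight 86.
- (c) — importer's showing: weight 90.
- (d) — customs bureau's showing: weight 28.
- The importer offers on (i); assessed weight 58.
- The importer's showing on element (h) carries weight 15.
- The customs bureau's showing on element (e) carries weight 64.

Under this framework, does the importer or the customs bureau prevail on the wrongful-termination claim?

Stage 1 — burden on importer; standard: a preponderance (weight is at least 55).
    (a): 61 − 13 = 48 < 55 [not met]
    (b): 52 < 55 [not met]
    (c): 90 − 40 = 50 < 55 [not met]
  Stage 1 not carried; the importer fails its burden.
The analysis ends at Stage 1; the customs bureau prevails.

customs bureau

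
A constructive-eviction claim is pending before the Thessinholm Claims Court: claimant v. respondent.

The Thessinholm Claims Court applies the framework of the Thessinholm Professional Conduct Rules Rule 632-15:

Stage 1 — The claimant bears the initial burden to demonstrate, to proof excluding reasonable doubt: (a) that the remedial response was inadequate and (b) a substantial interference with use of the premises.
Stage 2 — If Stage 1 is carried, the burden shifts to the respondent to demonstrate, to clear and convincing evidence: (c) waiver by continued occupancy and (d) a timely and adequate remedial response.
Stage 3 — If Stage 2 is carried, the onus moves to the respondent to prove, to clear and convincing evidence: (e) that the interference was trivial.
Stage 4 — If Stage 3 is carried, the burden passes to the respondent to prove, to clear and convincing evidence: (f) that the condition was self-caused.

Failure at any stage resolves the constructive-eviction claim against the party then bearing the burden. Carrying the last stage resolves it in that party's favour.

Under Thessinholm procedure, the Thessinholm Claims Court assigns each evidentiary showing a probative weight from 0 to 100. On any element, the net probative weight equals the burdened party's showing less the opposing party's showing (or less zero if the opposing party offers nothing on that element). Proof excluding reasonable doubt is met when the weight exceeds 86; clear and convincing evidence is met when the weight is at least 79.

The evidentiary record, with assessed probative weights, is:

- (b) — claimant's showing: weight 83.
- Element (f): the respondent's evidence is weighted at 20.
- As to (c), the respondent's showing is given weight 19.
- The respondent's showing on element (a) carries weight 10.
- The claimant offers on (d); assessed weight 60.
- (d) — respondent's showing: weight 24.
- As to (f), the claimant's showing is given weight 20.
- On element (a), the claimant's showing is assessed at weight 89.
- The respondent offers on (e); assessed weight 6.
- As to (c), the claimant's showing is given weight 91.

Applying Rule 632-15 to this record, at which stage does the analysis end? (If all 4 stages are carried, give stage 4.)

stage 1

Stage 1 — burden on claimant; standard: proof excluding reasonable doubt (weight exceeds 86).
    (a): 89 − 10 = 79 ≤ 86 [not met]
    (b): 83 ≤ 86 [not met]
  The claimant does not carry Stage 1.
The analysis ends at Stage 1; the respondent prevails.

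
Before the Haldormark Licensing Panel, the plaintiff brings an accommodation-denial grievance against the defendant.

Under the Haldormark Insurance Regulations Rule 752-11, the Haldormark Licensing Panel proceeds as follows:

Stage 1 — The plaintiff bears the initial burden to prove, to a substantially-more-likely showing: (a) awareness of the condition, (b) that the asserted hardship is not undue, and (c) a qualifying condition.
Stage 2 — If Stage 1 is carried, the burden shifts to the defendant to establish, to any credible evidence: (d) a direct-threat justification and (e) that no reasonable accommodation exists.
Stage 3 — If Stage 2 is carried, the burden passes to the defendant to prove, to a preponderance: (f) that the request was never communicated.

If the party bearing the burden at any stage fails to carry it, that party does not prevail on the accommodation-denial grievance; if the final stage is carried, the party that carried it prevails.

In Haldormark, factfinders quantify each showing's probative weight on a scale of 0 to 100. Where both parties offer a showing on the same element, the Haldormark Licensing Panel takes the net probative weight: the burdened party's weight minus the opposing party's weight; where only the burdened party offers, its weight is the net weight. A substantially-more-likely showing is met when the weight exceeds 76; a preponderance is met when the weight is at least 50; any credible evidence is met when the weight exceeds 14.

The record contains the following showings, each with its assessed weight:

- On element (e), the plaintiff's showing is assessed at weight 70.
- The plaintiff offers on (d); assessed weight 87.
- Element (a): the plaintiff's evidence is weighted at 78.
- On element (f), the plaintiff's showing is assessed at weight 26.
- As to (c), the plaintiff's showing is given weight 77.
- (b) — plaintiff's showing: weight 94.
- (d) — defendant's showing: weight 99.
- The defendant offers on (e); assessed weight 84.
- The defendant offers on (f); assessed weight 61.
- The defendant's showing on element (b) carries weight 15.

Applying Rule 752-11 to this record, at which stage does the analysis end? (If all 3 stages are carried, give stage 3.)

Stage 1 — burden on plaintiff; standard: a substantially-more-likely showing (weight exceeds 76).
    (a): 78 > 76 [met]
    (b): 94 − 15 = 79 > 76 [met]
    (c): 77 > 76 [met]
  Stage 1 is satisfied; the onus moves to the defendant.
Stage 2 — burden on defendant; standard: any credible evidence (weight exceeds 14).
    (d): 99 − 87 = 12 ≤ 14 [not met]
    (e): 84 − 70 = 14 ≤ 14 [not met]
  The defendant does not carry Stage 2.
So the plaintiff prevails.

stage 2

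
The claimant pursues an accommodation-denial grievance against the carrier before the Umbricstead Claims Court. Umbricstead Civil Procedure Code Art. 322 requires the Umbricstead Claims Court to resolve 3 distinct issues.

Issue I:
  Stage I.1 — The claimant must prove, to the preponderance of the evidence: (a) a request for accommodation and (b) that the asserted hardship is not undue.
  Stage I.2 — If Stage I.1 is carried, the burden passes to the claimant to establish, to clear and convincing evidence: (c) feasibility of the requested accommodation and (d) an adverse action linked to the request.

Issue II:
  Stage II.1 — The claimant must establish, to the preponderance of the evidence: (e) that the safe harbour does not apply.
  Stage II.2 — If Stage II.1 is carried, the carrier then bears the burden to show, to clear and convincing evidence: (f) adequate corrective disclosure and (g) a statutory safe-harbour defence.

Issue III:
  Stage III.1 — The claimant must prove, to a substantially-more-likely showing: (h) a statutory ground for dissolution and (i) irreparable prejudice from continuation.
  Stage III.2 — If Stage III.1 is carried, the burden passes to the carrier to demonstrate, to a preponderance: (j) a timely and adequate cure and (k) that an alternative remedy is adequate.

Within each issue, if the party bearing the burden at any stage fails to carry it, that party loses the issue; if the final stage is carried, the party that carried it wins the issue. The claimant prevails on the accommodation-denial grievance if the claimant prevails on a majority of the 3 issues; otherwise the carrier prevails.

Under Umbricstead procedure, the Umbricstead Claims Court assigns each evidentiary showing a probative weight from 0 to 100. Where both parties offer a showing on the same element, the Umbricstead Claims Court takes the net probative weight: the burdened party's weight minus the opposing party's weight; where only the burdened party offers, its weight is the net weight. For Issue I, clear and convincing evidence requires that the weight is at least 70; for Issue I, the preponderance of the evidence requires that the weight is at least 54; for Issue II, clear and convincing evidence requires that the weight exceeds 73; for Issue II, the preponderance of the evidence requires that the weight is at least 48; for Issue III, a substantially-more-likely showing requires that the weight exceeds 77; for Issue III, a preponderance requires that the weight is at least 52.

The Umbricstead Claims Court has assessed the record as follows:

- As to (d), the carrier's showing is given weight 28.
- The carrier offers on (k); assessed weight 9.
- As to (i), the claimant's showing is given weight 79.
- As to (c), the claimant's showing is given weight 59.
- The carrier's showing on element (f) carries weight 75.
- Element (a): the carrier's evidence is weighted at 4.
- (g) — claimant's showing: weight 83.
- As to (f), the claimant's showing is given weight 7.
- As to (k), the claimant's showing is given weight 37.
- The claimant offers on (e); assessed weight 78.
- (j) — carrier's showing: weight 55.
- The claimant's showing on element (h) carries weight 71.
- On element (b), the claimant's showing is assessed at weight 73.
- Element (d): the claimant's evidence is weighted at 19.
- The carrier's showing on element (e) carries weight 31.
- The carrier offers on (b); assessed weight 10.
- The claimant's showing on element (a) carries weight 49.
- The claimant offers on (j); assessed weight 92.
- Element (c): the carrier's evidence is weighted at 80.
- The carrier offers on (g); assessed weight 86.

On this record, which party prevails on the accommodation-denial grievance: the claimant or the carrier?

— Issue I —
At Stage I.1 the claimant must meet the preponderance of the evidence (weight is at least 54): on (a) the weight is 49 less the opposing 4 gives net 45, which does not reach 54, so (a) does not meet the standard; on (b) the weight is 73 less the opposing 10 gives net 63, which does reach 54, so (b) meets the standard.
  Stage I.1 not carried; the claimant fails its burden.
The carrier prevails on this issue.
— Issue II —
Stage II.1 (claimant, the preponderance of the evidence, weight is at least 48): (e) net 78−31=47 < 48 — fails.
  The claimant does not carry Stage II.1.
The carrier prevails on this issue.
— Issue III —
Stage III.1 (claimant, a substantially-more-likely showing, weight exceeds 77): (h) 71 ≤ 77 — fails; (i) 79 > 77 — meets.
  Not every element is met, so the claimant fails to carry Stage III.1.
The analysis ends at Stage III.1; the carrier prevails on this issue.
Per-issue: Issue I → carrier; Issue II → carrier; Issue III → carrier. The claimant must prevail on a majority of issues; overall, the carrier prevails.

carrier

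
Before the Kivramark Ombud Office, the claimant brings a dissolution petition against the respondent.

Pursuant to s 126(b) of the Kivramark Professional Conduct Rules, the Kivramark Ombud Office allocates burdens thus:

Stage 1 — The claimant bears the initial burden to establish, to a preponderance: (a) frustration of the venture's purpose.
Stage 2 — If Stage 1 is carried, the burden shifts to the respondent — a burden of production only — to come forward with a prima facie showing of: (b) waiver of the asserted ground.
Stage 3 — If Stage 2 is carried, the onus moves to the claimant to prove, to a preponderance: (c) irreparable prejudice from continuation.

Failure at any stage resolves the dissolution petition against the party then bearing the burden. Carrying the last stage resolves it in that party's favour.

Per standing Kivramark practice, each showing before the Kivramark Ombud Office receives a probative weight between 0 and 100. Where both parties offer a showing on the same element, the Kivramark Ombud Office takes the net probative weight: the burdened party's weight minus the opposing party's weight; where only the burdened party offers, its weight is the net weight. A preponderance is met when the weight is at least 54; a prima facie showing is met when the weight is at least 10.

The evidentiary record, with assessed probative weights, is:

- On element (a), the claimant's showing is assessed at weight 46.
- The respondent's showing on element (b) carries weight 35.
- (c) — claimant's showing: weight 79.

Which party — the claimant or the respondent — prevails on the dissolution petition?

respondent

Stage 1 (claimant, a preponderance, weight is at least 54): (a) 46 < 54 — fails.
  Stage 1 not carried; the claimant fails its burden.
The respondent prevails.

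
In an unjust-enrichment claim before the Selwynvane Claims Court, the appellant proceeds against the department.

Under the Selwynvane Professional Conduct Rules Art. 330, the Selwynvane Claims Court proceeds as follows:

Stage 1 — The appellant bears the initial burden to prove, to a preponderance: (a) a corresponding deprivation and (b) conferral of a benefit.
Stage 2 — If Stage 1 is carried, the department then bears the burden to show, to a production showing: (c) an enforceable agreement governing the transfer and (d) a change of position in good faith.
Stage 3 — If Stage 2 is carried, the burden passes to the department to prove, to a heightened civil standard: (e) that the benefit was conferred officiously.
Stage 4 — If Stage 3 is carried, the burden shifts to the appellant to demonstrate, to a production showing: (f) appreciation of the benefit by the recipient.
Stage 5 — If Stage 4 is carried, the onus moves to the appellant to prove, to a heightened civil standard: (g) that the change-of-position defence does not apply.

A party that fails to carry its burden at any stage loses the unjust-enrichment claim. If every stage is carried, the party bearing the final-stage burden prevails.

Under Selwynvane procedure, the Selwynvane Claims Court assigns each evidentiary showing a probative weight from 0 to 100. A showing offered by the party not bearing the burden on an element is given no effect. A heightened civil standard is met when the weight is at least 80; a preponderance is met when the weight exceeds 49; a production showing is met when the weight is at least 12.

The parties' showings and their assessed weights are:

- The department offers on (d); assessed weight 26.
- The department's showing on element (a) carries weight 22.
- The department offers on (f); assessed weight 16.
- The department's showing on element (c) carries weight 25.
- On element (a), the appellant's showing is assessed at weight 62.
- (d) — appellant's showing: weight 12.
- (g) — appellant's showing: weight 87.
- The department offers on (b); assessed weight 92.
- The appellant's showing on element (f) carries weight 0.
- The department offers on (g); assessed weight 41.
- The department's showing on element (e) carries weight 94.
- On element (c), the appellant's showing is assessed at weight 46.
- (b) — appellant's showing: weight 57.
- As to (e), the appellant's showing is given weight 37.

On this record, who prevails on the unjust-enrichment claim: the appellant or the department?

department

Stage 1 — burden on appellant; standard: a preponderance (weight exceeds 49).
    (a): 62 (department's 22 disregarded) > 49 [met]
    (b): 57 (department's 92 disregarded) > 49 [met]
  Stage 1 carried; the burden shifts to the department.
Stage 2 — burden on department; standard: a production showing (weight is at least 12).
    (c): 25 (appellant's 46 disregarded) ≥ 12 [met]
    (d): 26 (appellant's 12 disregarded) ≥ 12 [met]
  Stage 2 carried; the burden remains with the department.
Stage 3 — burden on department; standard: a heightened civil standard (weight is at least 80).
    (e): 94 (appellant's 37 disregarded) ≥ 80 [met]
  Stage 3 carried; the burden shifts to the appellant.
Stage 4 — burden on appellant; standard: a production showing (weight is at least 12).
    (f): 0 (department's 16 disregarded) < 12 [not met]
  The appellant does not carry Stage 4.
So the department prevails.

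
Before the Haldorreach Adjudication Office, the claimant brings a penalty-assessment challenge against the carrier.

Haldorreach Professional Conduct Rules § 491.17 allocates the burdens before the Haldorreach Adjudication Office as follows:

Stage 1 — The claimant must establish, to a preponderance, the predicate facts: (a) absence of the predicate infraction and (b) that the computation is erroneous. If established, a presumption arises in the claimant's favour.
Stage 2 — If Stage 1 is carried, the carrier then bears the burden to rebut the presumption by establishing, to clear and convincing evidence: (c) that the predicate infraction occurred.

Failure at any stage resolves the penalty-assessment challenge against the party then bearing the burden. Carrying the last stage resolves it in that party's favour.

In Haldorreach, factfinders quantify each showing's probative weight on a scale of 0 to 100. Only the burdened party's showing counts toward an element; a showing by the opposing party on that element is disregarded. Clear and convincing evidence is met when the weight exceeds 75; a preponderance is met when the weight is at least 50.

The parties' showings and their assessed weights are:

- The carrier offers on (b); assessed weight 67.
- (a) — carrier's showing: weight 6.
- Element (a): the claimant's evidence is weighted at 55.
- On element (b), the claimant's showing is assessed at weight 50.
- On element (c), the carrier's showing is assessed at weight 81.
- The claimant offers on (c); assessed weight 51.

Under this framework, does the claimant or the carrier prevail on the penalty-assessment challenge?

Stage 1 (claimant, a preponderance, weight is at least 50): (a) 55 (carrier's 6 disregarded) ≥ 50 — meets; (b) 50 (carrier's 67 disregarded) ≥ 50 — meets.
  All elements met. The burden passes to the carrier.
Stage 2 (carrier, clear and convincing evidence, weight exceeds 75): (c) 81 (claimant's 51 disregarded) > 75 — meets.
  All elements met at the final stage.
All stages carried — the carrier prevails.

carrier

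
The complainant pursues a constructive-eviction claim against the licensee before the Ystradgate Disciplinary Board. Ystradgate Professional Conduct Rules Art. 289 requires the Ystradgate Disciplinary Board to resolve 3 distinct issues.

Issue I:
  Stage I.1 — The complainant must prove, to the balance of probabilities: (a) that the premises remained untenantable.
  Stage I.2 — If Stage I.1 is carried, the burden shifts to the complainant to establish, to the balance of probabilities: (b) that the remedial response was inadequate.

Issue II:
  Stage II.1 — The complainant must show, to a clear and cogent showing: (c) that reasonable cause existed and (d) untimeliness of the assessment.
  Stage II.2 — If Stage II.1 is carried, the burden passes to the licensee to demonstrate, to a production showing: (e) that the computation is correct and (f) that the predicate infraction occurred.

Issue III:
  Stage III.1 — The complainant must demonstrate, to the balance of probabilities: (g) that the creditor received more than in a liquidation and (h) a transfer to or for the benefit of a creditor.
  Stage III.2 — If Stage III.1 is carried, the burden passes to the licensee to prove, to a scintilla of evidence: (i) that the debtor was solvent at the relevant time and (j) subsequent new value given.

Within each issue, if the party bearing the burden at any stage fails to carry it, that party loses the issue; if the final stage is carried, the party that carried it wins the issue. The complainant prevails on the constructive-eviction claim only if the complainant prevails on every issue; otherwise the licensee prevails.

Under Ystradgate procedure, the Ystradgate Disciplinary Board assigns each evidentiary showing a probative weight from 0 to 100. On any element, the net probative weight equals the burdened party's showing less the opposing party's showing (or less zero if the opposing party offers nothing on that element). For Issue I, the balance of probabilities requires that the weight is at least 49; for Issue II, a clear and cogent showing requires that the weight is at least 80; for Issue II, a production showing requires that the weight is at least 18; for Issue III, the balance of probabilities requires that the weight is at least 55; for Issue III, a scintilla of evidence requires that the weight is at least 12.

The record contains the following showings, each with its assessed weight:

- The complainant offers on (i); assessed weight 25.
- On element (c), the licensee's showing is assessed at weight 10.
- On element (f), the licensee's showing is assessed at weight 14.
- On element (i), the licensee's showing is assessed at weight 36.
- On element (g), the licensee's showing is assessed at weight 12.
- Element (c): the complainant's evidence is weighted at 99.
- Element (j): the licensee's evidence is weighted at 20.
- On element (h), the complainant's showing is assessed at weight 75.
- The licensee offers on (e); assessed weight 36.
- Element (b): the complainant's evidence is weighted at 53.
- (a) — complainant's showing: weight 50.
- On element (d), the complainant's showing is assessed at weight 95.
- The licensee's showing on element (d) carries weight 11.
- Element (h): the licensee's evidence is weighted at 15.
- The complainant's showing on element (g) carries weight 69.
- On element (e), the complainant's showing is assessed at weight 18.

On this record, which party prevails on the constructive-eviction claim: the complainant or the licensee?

complainant

— Issue I —
At Stage I.1 the complainant must meet the balance of probabilities (weight is at least 49): on (a) the weight is 50, which does reach 49, so (a) meets the standard.
  Stage I.1 is satisfied; the complainant continues to bear the burden.
At Stage I.2 the complainant must meet the balance of probabilities (weight is at least 49): on (b) the weight is 53, which does reach 49, so (b) meets the standard.
  All elements met at the final stage.
Every stage carried; the complainant prevails on this issue.
— Issue II —
Stage II.1 — burden on complainant; standard: a clear and cogent showing (weight is at least 80).
    (c): 99 − 10 = 89 ≥ 80 [met]
    (d): 95 − 11 = 84 ≥ 80 [met]
  All elements met. The burden passes to the licensee.
Stage II.2 — burden on licensee; standard: a production showing (weight is at least 18).
    (e): 36 − 18 = 18 ≥ 18 [met]
    (f): 14 < 18 [not met]
  Stage II.2 not carried; the licensee fails its burden.
So the complainant prevails on this issue.
— Issue III —
At Stage III.1 the complainant must meet the balance of probabilities (weight is at least 55): on (g) the weight is 69 less the opposing 12 gives net 57, which does reach 55, so (g) meets the standard; on (h) the weight is 75 less the opposing 15 gives net 60, ≥ 55, so (h) meets the standard.
  Stage III.1 is satisfied; the onus moves to the licensee.
At Stage III.2 the licensee must meet a scintilla of evidence (weight is at least 12): on (i) the weight is 36 less the opposing 25 gives net 11, < 12, so (i) does not meet the standard; on (j) the weight is 20, which does reach 12, so (j) meets the standard.
  Stage III.2 not carried; the licensee fails its burden.
The complainant prevails on this issue.
Per-issue: Issue I → complainant; Issue II → complainant; Issue III → complainant. The complainant must prevail on every issue; overall, the complainant prevails.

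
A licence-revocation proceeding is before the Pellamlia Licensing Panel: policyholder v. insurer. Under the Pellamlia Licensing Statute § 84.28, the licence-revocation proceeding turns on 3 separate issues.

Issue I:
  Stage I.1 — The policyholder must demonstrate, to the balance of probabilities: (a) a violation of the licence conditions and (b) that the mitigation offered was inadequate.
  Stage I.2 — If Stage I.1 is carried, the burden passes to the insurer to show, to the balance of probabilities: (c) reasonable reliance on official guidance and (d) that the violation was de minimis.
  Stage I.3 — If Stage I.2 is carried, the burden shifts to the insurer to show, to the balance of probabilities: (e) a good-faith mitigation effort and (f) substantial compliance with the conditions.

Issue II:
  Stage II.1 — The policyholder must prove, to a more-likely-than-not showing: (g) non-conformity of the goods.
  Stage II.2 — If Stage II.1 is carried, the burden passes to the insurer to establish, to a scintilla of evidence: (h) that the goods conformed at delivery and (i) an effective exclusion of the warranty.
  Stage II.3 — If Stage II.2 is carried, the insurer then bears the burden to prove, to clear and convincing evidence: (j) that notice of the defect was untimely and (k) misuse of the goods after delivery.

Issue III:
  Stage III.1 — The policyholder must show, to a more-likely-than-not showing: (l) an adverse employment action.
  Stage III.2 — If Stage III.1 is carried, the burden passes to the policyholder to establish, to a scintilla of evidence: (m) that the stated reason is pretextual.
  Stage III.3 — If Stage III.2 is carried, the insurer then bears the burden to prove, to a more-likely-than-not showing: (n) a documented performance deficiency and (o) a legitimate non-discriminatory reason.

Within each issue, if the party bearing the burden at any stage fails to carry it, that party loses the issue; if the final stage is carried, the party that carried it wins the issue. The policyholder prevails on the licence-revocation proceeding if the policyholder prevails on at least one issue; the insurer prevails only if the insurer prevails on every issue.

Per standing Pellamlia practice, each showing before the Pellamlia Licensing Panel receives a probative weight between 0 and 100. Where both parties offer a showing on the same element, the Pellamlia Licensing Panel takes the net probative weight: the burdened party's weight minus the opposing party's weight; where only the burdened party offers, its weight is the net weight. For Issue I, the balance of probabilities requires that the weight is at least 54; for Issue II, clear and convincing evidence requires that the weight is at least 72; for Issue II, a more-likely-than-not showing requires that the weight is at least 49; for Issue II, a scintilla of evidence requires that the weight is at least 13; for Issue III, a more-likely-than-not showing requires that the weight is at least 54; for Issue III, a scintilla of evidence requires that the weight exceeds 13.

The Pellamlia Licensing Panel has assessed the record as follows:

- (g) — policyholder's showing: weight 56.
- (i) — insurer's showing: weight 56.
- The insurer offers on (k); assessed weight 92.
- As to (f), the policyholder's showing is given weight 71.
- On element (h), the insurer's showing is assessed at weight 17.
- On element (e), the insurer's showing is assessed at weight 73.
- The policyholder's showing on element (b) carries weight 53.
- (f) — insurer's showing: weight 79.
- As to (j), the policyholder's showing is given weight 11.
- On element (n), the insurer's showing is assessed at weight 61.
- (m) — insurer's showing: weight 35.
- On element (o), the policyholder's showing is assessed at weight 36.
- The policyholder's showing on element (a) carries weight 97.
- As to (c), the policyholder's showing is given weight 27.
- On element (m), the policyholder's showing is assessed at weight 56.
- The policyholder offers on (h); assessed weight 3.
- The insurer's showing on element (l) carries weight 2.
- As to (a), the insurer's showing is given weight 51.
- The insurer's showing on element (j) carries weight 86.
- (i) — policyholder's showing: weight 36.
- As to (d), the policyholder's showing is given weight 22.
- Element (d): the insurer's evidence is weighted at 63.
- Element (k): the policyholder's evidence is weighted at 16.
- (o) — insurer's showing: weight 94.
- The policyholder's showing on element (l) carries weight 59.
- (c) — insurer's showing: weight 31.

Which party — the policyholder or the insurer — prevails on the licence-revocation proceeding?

insurer

— Issue I —
Stage I.1 (policyholder, the balance of probabilities, weight is at least 54): (a) net 97−51=46 < 54 — fails; (b) 53 < 54 — fails.
  Not every element is met, so the policyholder fails to carry Stage I.1.
So the insurer prevails on this issue.
— Issue II —
Stage II.1 — burden on policyholder; standard: a more-likely-than-not showing (weight is at least 49).
    (g): 56 ≥ 49 [met]
  Stage II.1 is satisfied; the onus moves to the insurer.
Stage II.2 — burden on insurer; standard: a scintilla of evidence (weight is at least 13).
    (h): 17 − 3 = 14 ≥ 13 [met]
    (i): 56 − 36 = 20 ≥ 13 [met]
  Stage II.2 carried; the burden remains with the insurer.
Stage II.3 — burden on insurer; standard: clear and convincing evidence (weight is at least 72).
    (j): 86 − 11 = 75 ≥ 72 [met]
    (k): 92 − 16 = 76 ≥ 72 [met]
  All elements met at the final stage.
All stages carried — the insurer prevails on this issue.
— Issue III —
Stage III.1 (policyholder, a more-likely-than-not showing, weight is at least 54): (l) net 59−2=57 ≥ 54 — meets.
  Stage III.1 is satisfied; the policyholder continues to bear the burden.
Stage III.2 (policyholder, a scintilla of evidence, weight exceeds 13): (m) net 56−35=21 > 13 — meets.
  All elements met. The burden passes to the insurer.
Stage III.3 (insurer, a more-likely-than-not showing, weight is at least 54): (n) 61 ≥ 54 — meets; (o) net 94−36=58 ≥ 54 — meets.
  All elements met at the final stage.
Every stage carried; the insurer prevails on this issue.
Per-issue: Issue I → insurer; Issue II → insurer; Issue III → insurer. The policyholder must prevail on at least one issue; overall, the insurer prevails.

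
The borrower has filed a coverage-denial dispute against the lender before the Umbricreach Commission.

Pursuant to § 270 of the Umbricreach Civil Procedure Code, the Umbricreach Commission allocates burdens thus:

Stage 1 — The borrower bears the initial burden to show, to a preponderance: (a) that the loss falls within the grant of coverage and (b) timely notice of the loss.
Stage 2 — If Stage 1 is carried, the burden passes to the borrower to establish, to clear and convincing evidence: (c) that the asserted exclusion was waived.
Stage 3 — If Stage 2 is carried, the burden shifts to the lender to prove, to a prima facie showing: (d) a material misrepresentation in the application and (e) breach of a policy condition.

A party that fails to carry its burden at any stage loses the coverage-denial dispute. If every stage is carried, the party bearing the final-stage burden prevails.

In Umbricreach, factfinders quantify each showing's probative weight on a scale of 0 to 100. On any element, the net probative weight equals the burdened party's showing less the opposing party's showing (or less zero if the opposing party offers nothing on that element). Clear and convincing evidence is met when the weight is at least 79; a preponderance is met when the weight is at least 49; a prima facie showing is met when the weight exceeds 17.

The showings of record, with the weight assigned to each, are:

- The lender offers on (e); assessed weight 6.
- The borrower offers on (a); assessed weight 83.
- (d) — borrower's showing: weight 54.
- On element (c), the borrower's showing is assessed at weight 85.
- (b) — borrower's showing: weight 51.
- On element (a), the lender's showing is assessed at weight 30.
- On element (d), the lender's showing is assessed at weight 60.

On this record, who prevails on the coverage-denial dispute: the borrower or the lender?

borrower

Stage 1 — burden on borrower; standard: a preponderance (weight is at least 49).
    (a): 83 − 30 = 53 ≥ 49 [met]
    (b): 51 ≥ 49 [met]
  Stage 1 carried; the burden remains with the borrower.
Stage 2 — burden on borrower; standard: clear and convincing evidence (weight is at least 79).
    (c): 85 ≥ 79 [met]
  Stage 2 carried; the burden shifts to the lender.
Stage 3 — burden on lender; standard: a prima facie showing (weight exceeds 17).
    (d): 60 − 54 = 6 ≤ 17 [not met]
    (e): 6 ≤ 17 [not met]
  Not every element is met, so the lender fails to carry Stage 3.
So the borrower prevails.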